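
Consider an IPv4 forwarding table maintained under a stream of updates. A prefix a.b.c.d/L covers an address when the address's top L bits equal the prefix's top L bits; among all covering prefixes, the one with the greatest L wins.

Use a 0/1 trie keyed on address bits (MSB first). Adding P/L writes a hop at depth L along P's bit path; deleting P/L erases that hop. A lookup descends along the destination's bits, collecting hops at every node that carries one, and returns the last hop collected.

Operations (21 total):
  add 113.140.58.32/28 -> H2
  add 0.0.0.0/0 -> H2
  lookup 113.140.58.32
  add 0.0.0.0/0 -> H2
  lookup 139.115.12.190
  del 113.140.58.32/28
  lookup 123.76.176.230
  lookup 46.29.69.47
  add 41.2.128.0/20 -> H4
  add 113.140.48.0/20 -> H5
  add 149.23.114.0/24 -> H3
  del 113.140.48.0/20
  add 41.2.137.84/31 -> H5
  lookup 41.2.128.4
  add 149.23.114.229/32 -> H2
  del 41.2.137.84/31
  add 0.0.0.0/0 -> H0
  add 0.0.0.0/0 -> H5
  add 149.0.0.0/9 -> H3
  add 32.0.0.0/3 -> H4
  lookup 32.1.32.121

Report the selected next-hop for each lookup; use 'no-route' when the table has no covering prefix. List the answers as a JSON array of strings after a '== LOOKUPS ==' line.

Process each operation:
  + 113.140.58.32/28 (H2) depth=28
  + 0.0.0.0/0 (H2) depth=0
  lookup 113.140.58.32: bits 0111000110001100001110100010 walk d0:H2→d1:-→d2:-→d3:-→d4:-→d5:-→d6:-→d7:-→d8:-→d9:-→d10:-→d11:-→d12:-→d13:-→d14:-→d15:-→d16:-→d17:-→d18:-→d19:-→d20:-→d21:-→d22:-→d23:-→d24:-→d25:-→d26:-→d27:-→d28:H2 -> H2
  + 0.0.0.0/0 (H2) depth=0
  lookup 139.115.12.190: bits ε walk d0:H2 -> H2
  - 113.140.58.32/28 clear@28
  lookup 123.76.176.230: bits 0111 walk d0:H2→d1:-→d2:-→d3:-→d4:- -> H2
  lookup 46.29.69.47: bits 0 walk d0:H2→d1:- -> H2
  + 41.2.128.0/20 (H4) depth=20
  + 113.140.48.0/20 (H5) depth=20
  + 149.23.114.0/24 (H3) depth=24
  - 113.140.48.0/20 clear@20
  + 41.2.137.84/31 (H5) depth=31
  lookup 41.2.128.4: bits 00101001000000101000 walk d0:H2→d1:-→d2:-→d3:-→d4:-→d5:-→d6:-→d7:-→d8:-→d9:-→d10:-→d11:-→d12:-→d13:-→d14:-→d15:-→d16:-→d17:-→d18:-→d19:-→d20:H4 -> H4
  + 149.23.114.229/32 (H2) depth=32
  - 41.2.137.84/31 clear@31
  + 0.0.0.0/0 (H0) depth=0
  + 0.0.0.0/0 (H5) depth=0
  + 149.0.0.0/9 (H3) depth=9
  + 32.0.0.0/3 (H4) depth=3
  lookup 32.1.32.121: bits 0010 walk d0:H5→d1:-→d2:-→d3:H4→d4:- -> H4

== LOOKUPS ==
["H2","H2","H2","H2","H4","H4"]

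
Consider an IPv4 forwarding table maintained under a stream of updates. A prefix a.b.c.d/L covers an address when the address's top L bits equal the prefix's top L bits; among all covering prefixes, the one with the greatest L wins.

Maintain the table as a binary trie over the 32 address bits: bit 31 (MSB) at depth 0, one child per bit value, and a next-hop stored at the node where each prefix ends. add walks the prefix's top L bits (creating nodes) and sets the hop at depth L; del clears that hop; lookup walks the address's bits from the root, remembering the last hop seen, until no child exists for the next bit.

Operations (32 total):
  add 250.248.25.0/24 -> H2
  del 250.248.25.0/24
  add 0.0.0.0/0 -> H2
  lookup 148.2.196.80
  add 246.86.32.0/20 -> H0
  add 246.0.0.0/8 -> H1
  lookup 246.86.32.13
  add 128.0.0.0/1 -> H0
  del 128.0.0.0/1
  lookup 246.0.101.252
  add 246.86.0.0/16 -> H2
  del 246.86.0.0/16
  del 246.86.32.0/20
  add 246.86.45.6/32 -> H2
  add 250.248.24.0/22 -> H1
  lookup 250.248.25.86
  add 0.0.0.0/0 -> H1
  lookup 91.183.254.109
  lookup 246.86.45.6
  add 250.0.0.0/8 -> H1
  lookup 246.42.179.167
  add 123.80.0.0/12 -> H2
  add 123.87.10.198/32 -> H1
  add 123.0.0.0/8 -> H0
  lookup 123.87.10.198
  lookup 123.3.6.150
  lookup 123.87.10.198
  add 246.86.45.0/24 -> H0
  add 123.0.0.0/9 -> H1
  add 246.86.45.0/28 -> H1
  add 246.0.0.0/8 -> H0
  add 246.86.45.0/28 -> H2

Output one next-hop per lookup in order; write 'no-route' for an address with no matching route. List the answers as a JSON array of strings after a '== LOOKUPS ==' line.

Apply in order:
  + 250.248.25.0/24 (H2) depth=24
  - 250.248.25.0/24 clear@24
  + 0.0.0.0/0 (H2) depth=0
  Q 148.2.196.80: descend 1 ; hops seen [H2] ; pick H2
  + 246.86.32.0/20 (H0) depth=20
  + 246.0.0.0/8 (H1) depth=8
  Q 246.86.32.13: descend 11110110010101100010 ; hops seen [H2,H1,H0] ; pick H0
  + 128.0.0.0/1 (H0) depth=1
  - 128.0.0.0/1 clear@1
  Q 246.0.101.252: descend 111101100 ; hops seen [H2,H1] ; pick H1
  + 246.86.0.0/16 (H2) depth=16
  - 246.86.0.0/16 clear@16
  - 246.86.32.0/20 clear@20
  + 246.86.45.6/32 (H2) depth=32
  + 250.248.24.0/22 (H1) depth=22
  Q 250.248.25.86: descend 111110101111100000011001 ; hops seen [H2,H1] ; pick H1
  + 0.0.0.0/0 (H1) depth=0
  Q 91.183.254.109: descend ε ; hops seen [H1] ; pick H1
  Q 246.86.45.6: descend 11110110010101100010110100000110 ; hops seen [H1,H1,H2] ; pick H2
  + 250.0.0.0/8 (H1) depth=8
  Q 246.42.179.167: descend 111101100 ; hops seen [H1,H1] ; pick H1
  + 123.80.0.0/12 (H2) depth=12
  + 123.87.10.198/32 (H1) depth=32
  + 123.0.0.0/8 (H0) depth=8
  Q 123.87.10.198: descend 01111011010101110000101011000110 ; hops seen [H1,H0,H2,H1] ; pick H1
  Q 123.3.6.150: descend 011110110 ; hops seen [H1,H0] ; pick H0
  Q 123.87.10.198: descend 01111011010101110000101011000110 ; hops seen [H1,H0,H2,H1] ; pick H1
  + 246.86.45.0/24 (H0) depth=24
  + 123.0.0.0/9 (H1) depth=9
  + 246.86.45.0/28 (H1) depth=28
  + 246.0.0.0/8 (H0) depth=8
  + 246.86.45.0/28 (H2) depth=28

== LOOKUPS ==
["H2","H0","H1","H1","H1","H2","H1","H1","H0","H1"]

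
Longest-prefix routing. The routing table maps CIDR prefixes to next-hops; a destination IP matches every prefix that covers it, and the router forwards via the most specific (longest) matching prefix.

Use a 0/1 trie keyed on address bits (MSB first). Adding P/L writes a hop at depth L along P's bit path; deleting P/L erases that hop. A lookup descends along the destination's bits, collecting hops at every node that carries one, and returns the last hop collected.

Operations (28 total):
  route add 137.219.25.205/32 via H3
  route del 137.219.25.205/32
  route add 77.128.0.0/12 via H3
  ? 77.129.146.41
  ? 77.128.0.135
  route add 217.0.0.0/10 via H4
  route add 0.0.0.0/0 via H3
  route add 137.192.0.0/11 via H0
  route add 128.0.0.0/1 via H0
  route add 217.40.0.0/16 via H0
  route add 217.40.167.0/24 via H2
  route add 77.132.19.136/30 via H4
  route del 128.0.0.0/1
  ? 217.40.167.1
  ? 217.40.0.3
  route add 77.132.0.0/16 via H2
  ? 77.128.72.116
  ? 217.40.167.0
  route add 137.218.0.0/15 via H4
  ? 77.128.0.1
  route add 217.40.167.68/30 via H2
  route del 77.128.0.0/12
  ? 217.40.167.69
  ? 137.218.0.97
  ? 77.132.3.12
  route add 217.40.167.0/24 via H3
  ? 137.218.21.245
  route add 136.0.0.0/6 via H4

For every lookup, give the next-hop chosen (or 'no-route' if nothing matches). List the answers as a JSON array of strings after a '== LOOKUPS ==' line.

Apply in order:
  + 137.219.25.205/32 (H3) depth=32
  - 137.219.25.205/32 clear@32
  + 77.128.0.0/12 (H3) depth=12
  ? 77.129.146.41  path d0:-→d1:-→d2:-→d3:-→d4:-→d5:-→d6:-→d7:-→d8:-→d9:-→d10:-→d11:-→d12:H3  best=H3
  ? 77.128.0.135  path d0:-→d1:-→d2:-→d3:-→d4:-→d5:-→d6:-→d7:-→d8:-→d9:-→d10:-→d11:-→d12:H3  best=H3
  + 217.0.0.0/10 (H4) depth=10
  + 0.0.0.0/0 (H3) depth=0
  + 137.192.0.0/11 (H0) depth=11
  + 128.0.0.0/1 (H0) depth=1
  + 217.40.0.0/16 (H0) depth=16
  + 217.40.167.0/24 (H2) depth=24
  + 77.132.19.136/30 (H4) depth=30
  - 128.0.0.0/1 clear@1
  ? 217.40.167.1  path d0:H3→d1:-→d2:-→d3:-→d4:-→d5:-→d6:-→d7:-→d8:-→d9:-→d10:H4→d11:-→d12:-→d13:-→d14:-→d15:-→d16:H0→d17:-→d18:-→d19:-→d20:-→d21:-→d22:-→d23:-→d24:H2  best=H2
  ? 217.40.0.3  path d0:H3→d1:-→d2:-→d3:-→d4:-→d5:-→d6:-→d7:-→d8:-→d9:-→d10:H4→d11:-→d12:-→d13:-→d14:-→d15:-→d16:H0  best=H0
  + 77.132.0.0/16 (H2) depth=16
  ? 77.128.72.116  path d0:H3→d1:-→d2:-→d3:-→d4:-→d5:-→d6:-→d7:-→d8:-→d9:-→d10:-→d11:-→d12:H3→d13:-  best=H3
  ? 217.40.167.0  path d0:H3→d1:-→d2:-→d3:-→d4:-→d5:-→d6:-→d7:-→d8:-→d9:-→d10:H4→d11:-→d12:-→d13:-→d14:-→d15:-→d16:H0→d17:-→d18:-→d19:-→d20:-→d21:-→d22:-→d23:-→d24:H2  best=H2
  + 137.218.0.0/15 (H4) depth=15
  ? 77.128.0.1  path d0:H3→d1:-→d2:-→d3:-→d4:-→d5:-→d6:-→d7:-→d8:-→d9:-→d10:-→d11:-→d12:H3→d13:-  best=H3
  + 217.40.167.68/30 (H2) depth=30
  - 77.128.0.0/12 clear@12
  ? 217.40.167.69  path d0:H3→d1:-→d2:-→d3:-→d4:-→d5:-→d6:-→d7:-→d8:-→d9:-→d10:H4→d11:-→d12:-→d13:-→d14:-→d15:-→d16:H0→d17:-→d18:-→d19:-→d20:-→d21:-→d22:-→d23:-→d24:H2→d25:-→d26:-→d27:-→d28:-→d29:-→d30:H2  best=H2
  ? 137.218.0.97  path d0:H3→d1:-→d2:-→d3:-→d4:-→d5:-→d6:-→d7:-→d8:-→d9:-→d10:-→d11:H0→d12:-→d13:-→d14:-→d15:H4  best=H4
  ? 77.132.3.12  path d0:H3→d1:-→d2:-→d3:-→d4:-→d5:-→d6:-→d7:-→d8:-→d9:-→d10:-→d11:-→d12:-→d13:-→d14:-→d15:-→d16:H2→d17:-→d18:-→d19:-  best=H2
  + 217.40.167.0/24 (H3) depth=24
  ? 137.218.21.245  path d0:H3→d1:-→d2:-→d3:-→d4:-→d5:-→d6:-→d7:-→d8:-→d9:-→d10:-→d11:H0→d12:-→d13:-→d14:-→d15:H4  best=H4
  + 136.0.0.0/6 (H4) depth=6

== LOOKUPS ==
["H3","H3","H2","H0","H3","H2","H3","H2","H4","H2","H4"]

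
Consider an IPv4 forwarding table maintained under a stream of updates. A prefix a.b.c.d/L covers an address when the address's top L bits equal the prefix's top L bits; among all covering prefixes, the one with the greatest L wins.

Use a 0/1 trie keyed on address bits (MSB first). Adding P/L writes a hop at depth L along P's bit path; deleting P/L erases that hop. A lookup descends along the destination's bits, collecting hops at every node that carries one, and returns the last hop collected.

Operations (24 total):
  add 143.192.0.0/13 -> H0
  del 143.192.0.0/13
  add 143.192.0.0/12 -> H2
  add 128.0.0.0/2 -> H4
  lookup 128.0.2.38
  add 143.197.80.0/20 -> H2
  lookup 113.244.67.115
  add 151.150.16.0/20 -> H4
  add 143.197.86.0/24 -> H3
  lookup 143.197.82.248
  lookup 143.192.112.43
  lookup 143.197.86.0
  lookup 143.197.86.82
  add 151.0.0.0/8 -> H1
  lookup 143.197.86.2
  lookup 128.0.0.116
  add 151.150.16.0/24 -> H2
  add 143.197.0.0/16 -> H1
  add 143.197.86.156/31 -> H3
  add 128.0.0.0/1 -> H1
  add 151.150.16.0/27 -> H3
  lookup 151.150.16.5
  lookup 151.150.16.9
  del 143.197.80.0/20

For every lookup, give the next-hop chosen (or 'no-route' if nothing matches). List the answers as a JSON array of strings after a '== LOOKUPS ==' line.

Trace:
  + 143.192.0.0/13 (H0) depth=13
  del 143.192.0.0/13 (clear depth 13)
  + 143.192.0.0/12 (H2) depth=12
  + 128.0.0.0/2 (H4) depth=2
  lookup 128.0.2.38: bits 1000 walk d0:-→d1:-→d2:H4→d3:-→d4:- -> H4
  + 143.197.80.0/20 (H2) depth=20
  lookup 113.244.67.115: bits ε walk d0:- -> no-route
  + 151.150.16.0/20 (H4) depth=20
  + 143.197.86.0/24 (H3) depth=24
  lookup 143.197.82.248: bits 100011111100010101010 walk d0:-→d1:-→d2:H4→d3:-→d4:-→d5:-→d6:-→d7:-→d8:-→d9:-→d10:-→d11:-→d12:H2→d13:-→d14:-→d15:-→d16:-→d17:-→d18:-→d19:-→d20:H2→d21:- -> H2
  lookup 143.192.112.43: bits 1000111111000 walk d0:-→d1:-→d2:H4→d3:-→d4:-→d5:-→d6:-→d7:-→d8:-→d9:-→d10:-→d11:-→d12:H2→d13:- -> H2
  lookup 143.197.86.0: bits 100011111100010101010110 walk d0:-→d1:-→d2:H4→d3:-→d4:-→d5:-→d6:-→d7:-→d8:-→d9:-→d10:-→d11:-→d12:H2→d13:-→d14:-→d15:-→d16:-→d17:-→d18:-→d19:-→d20:H2→d21:-→d22:-→d23:-→d24:H3 -> H3
  lookup 143.197.86.82: bits 100011111100010101010110 walk d0:-→d1:-→d2:H4→d3:-→d4:-→d5:-→d6:-→d7:-→d8:-→d9:-→d10:-→d11:-→d12:H2→d13:-→d14:-→d15:-→d16:-→d17:-→d18:-→d19:-→d20:H2→d21:-→d22:-→d23:-→d24:H3 -> H3
  + 151.0.0.0/8 (H1) depth=8
  lookup 143.197.86.2: bits 100011111100010101010110 walk d0:-→d1:-→d2:H4→d3:-→d4:-→d5:-→d6:-→d7:-→d8:-→d9:-→d10:-→d11:-→d12:H2→d13:-→d14:-→d15:-→d16:-→d17:-→d18:-→d19:-→d20:H2→d21:-→d22:-→d23:-→d24:H3 -> H3
  lookup 128.0.0.116: bits 1000 walk d0:-→d1:-→d2:H4→d3:-→d4:- -> H4
  + 151.150.16.0/24 (H2) depth=24
  + 143.197.0.0/16 (H1) depth=16
  + 143.197.86.156/31 (H3) depth=31
  + 128.0.0.0/1 (H1) depth=1
  + 151.150.16.0/27 (H3) depth=27
  lookup 151.150.16.5: bits 100101111001011000010000000 walk d0:-→d1:H1→d2:H4→d3:-→d4:-→d5:-→d6:-→d7:-→d8:H1→d9:-→d10:-→d11:-→d12:-→d13:-→d14:-→d15:-→d16:-→d17:-→d18:-→d19:-→d20:H4→d21:-→d22:-→d23:-→d24:H2→d25:-→d26:-→d27:H3 -> H3
  lookup 151.150.16.9: bits 100101111001011000010000000 walk d0:-→d1:H1→d2:H4→d3:-→d4:-→d5:-→d6:-→d7:-→d8:H1→d9:-→d10:-→d11:-→d12:-→d13:-→d14:-→d15:-→d16:-→d17:-→d18:-→d19:-→d20:H4→d21:-→d22:-→d23:-→d24:H2→d25:-→d26:-→d27:H3 -> H3
  del 143.197.80.0/20 (clear depth 20)

== LOOKUPS ==
["H4","no-route","H2","H2","H3","H3","H3","H4","H3","H3"]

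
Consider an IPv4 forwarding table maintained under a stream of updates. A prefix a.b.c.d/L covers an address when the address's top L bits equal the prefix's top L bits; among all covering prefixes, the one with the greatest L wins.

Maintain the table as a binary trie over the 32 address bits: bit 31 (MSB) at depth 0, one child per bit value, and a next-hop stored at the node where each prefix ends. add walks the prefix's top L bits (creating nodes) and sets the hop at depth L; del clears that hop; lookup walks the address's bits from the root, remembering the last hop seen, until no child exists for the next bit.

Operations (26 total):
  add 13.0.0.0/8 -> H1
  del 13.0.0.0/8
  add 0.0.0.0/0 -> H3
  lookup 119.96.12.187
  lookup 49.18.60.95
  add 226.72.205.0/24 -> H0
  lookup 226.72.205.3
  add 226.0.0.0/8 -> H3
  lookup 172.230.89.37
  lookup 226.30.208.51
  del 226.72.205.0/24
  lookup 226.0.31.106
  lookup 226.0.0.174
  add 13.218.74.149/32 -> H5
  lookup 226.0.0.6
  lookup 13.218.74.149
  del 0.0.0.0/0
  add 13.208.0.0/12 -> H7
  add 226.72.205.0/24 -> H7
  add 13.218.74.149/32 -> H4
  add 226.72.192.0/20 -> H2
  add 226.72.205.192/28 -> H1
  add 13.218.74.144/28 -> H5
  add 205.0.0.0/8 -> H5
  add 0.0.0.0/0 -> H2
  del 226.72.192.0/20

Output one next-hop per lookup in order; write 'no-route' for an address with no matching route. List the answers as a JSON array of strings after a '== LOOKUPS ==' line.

Apply in order:
  + 13.0.0.0/8 (H1) depth=8
  del 13.0.0.0/8 (clear depth 8)
  + 0.0.0.0/0 (H3) depth=0
  Q 119.96.12.187: descend 0 ; hops seen [H3] ; pick H3
  Q 49.18.60.95: descend 00 ; hops seen [H3] ; pick H3
  + 226.72.205.0/24 (H0) depth=24
  Q 226.72.205.3: descend 111000100100100011001101 ; hops seen [H3,H0] ; pick H0
  + 226.0.0.0/8 (H3) depth=8
  Q 172.230.89.37: descend 1 ; hops seen [H3] ; pick H3
  Q 226.30.208.51: descend 111000100 ; hops seen [H3,H3] ; pick H3
  del 226.72.205.0/24 (clear depth 24)
  Q 226.0.31.106: descend 111000100 ; hops seen [H3,H3] ; pick H3
  Q 226.0.0.174: descend 111000100 ; hops seen [H3,H3] ; pick H3
  + 13.218.74.149/32 (H5) depth=32
  Q 226.0.0.6: descend 111000100 ; hops seen [H3,H3] ; pick H3
  Q 13.218.74.149: descend 00001101110110100100101010010101 ; hops seen [H3,H5] ; pick H5
  del 0.0.0.0/0 (clear depth 0)
  + 13.208.0.0/12 (H7) depth=12
  + 226.72.205.0/24 (H7) depth=24
  + 13.218.74.149/32 (H4) depth=32
  + 226.72.192.0/20 (H2) depth=20
  + 226.72.205.192/28 (H1) depth=28
  + 13.218.74.144/28 (H5) depth=28
  + 205.0.0.0/8 (H5) depth=8
  + 0.0.0.0/0 (H2) depth=0
  del 226.72.192.0/20 (clear depth 20)

== LOOKUPS ==
["H3","H3","H0","H3","H3","H3","H3","H3","H5"]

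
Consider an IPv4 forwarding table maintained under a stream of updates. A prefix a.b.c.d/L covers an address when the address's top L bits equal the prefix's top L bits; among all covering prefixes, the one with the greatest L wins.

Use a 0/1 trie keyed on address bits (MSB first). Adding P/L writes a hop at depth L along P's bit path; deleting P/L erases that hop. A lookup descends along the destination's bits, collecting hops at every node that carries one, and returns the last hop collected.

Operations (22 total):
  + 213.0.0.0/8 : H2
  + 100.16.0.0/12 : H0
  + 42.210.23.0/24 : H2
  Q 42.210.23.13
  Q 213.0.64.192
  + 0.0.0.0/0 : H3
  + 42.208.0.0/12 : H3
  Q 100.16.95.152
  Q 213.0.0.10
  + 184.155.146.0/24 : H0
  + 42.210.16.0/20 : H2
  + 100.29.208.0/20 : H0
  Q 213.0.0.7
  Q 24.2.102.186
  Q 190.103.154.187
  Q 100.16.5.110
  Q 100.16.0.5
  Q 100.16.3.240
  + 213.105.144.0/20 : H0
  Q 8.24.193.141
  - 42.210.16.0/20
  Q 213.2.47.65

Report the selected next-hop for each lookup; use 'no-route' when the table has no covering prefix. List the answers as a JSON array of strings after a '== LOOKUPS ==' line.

Process each operation:
  add 213.0.0.0/8 -> H2 at depth 8
  add 100.16.0.0/12 -> H0 at depth 12
  add 42.210.23.0/24 -> H2 at depth 24
  ? 42.210.23.13  path d0:-→d1:-→d2:-→d3:-→d4:-→d5:-→d6:-→d7:-→d8:-→d9:-→d10:-→d11:-→d12:-→d13:-→d14:-→d15:-→d16:-→d17:-→d18:-→d19:-→d20:-→d21:-→d22:-→d23:-→d24:H2  best=H2
  ? 213.0.64.192  path d0:-→d1:-→d2:-→d3:-→d4:-→d5:-→d6:-→d7:-→d8:H2  best=H2
  add 0.0.0.0/0 -> H3 at depth 0
  add 42.208.0.0/12 -> H3 at depth 12
  ? 100.16.95.152  path d0:H3→d1:-→d2:-→d3:-→d4:-→d5:-→d6:-→d7:-→d8:-→d9:-→d10:-→d11:-→d12:H0  best=H0
  ? 213.0.0.10  path d0:H3→d1:-→d2:-→d3:-→d4:-→d5:-→d6:-→d7:-→d8:H2  best=H2
  add 184.155.146.0/24 -> H0 at depth 24
  add 42.210.16.0/20 -> H2 at depth 20
  add 100.29.208.0/20 -> H0 at depth 20
  ? 213.0.0.7  path d0:H3→d1:-→d2:-→d3:-→d4:-→d5:-→d6:-→d7:-→d8:H2  best=H2
  ? 24.2.102.186  path d0:H3→d1:-→d2:-  best=H3
  ? 190.103.154.187  path d0:H3→d1:-→d2:-→d3:-→d4:-→d5:-  best=H3
  ? 100.16.5.110  path d0:H3→d1:-→d2:-→d3:-→d4:-→d5:-→d6:-→d7:-→d8:-→d9:-→d10:-→d11:-→d12:H0  best=H0
  ? 100.16.0.5  path d0:H3→d1:-→d2:-→d3:-→d4:-→d5:-→d6:-→d7:-→d8:-→d9:-→d10:-→d11:-→d12:H0  best=H0
  ? 100.16.3.240  path d0:H3→d1:-→d2:-→d3:-→d4:-→d5:-→d6:-→d7:-→d8:-→d9:-→d10:-→d11:-→d12:H0  best=H0
  add 213.105.144.0/20 -> H0 at depth 20
  ? 8.24.193.141  path d0:H3→d1:-→d2:-  best=H3
  del 42.210.16.0/20 (clear depth 20)
  ? 213.2.47.65  path d0:H3→d1:-→d2:-→d3:-→d4:-→d5:-→d6:-→d7:-→d8:H2→d9:-  best=H2

== LOOKUPS ==
["H2","H2","H0","H2","H2","H3","H3","H0","H0","H0","H3","H2"]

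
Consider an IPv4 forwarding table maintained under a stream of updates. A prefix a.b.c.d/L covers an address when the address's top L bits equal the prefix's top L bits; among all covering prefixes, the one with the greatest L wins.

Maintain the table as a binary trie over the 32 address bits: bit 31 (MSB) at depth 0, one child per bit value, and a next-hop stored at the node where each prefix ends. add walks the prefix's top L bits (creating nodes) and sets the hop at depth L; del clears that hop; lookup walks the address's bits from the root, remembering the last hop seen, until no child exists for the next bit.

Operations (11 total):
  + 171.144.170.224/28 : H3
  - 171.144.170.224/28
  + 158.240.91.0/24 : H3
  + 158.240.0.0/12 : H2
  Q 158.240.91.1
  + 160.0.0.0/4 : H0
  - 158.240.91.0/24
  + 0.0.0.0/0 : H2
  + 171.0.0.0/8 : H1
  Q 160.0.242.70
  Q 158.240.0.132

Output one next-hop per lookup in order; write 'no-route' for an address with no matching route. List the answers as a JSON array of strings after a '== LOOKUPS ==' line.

Process each operation:
  + 171.144.170.224/28 (H3) depth=28
  - 171.144.170.224/28 clear@28
  + 158.240.91.0/24 (H3) depth=24
  + 158.240.0.0/12 (H2) depth=12
  Q 158.240.91.1: descend 100111101111000001011011 ; hops seen [H2,H3] ; pick H3
  + 160.0.0.0/4 (H0) depth=4
  - 158.240.91.0/24 clear@24
  + 0.0.0.0/0 (H2) depth=0
  + 171.0.0.0/8 (H1) depth=8
  Q 160.0.242.70: descend 1010 ; hops seen [H2,H0] ; pick H0
  Q 158.240.0.132: descend 10011110111100000 ; hops seen [H2,H2] ; pick H2

== LOOKUPS ==
["H3","H0","H2"]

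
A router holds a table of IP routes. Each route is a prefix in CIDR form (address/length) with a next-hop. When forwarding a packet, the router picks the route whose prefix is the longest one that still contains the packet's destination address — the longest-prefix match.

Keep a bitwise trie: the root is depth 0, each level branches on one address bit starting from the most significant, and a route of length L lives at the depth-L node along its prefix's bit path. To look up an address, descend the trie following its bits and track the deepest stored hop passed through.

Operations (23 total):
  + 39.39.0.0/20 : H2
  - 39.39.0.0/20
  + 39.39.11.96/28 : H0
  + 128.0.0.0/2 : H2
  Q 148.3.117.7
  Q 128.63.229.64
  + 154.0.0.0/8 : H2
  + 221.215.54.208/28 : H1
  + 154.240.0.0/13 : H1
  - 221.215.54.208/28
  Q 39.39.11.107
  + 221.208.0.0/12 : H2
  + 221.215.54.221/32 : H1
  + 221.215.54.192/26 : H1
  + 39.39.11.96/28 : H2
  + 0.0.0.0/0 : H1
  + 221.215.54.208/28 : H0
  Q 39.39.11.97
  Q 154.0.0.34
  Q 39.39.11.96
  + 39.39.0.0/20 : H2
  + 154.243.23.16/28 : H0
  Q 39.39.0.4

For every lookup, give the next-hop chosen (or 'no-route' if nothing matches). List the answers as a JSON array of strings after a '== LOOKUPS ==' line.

Apply in order:
  add 39.39.0.0/20 -> H2 at depth 20
  - 39.39.0.0/20 clear@20
  add 39.39.11.96/28 -> H0 at depth 28
  add 128.0.0.0/2 -> H2 at depth 2
  lookup 148.3.117.7: bits 10 walk d0:-→d1:-→d2:H2 -> H2
  lookup 128.63.229.64: bits 10 walk d0:-→d1:-→d2:H2 -> H2
  add 154.0.0.0/8 -> H2 at depth 8
  add 221.215.54.208/28 -> H1 at depth 28
  add 154.240.0.0/13 -> H1 at depth 13
  - 221.215.54.208/28 clear@28
  lookup 39.39.11.107: bits 0010011100100111000010110110 walk d0:-→d1:-→d2:-→d3:-→d4:-→d5:-→d6:-→d7:-→d8:-→d9:-→d10:-→d11:-→d12:-→d13:-→d14:-→d15:-→d16:-→d17:-→d18:-→d19:-→d20:-→d21:-→d22:-→d23:-→d24:-→d25:-→d26:-→d27:-→d28:H0 -> H0
  add 221.208.0.0/12 -> H2 at depth 12
  add 221.215.54.221/32 -> H1 at depth 32
  add 221.215.54.192/26 -> H1 at depth 26
  add 39.39.11.96/28 -> H2 at depth 28
  add 0.0.0.0/0 -> H1 at depth 0
  add 221.215.54.208/28 -> H0 at depth 28
  lookup 39.39.11.97: bits 0010011100100111000010110110 walk d0:H1→d1:-→d2:-→d3:-→d4:-→d5:-→d6:-→d7:-→d8:-→d9:-→d10:-→d11:-→d12:-→d13:-→d14:-→d15:-→d16:-→d17:-→d18:-→d19:-→d20:-→d21:-→d22:-→d23:-→d24:-→d25:-→d26:-→d27:-→d28:H2 -> H2
  lookup 154.0.0.34: bits 10011010 walk d0:H1→d1:-→d2:H2→d3:-→d4:-→d5:-→d6:-→d7:-→d8:H2 -> H2
  lookup 39.39.11.96: bits 0010011100100111000010110110 walk d0:H1→d1:-→d2:-→d3:-→d4:-→d5:-→d6:-→d7:-→d8:-→d9:-→d10:-→d11:-→d12:-→d13:-→d14:-→d15:-→d16:-→d17:-→d18:-→d19:-→d20:-→d21:-→d22:-→d23:-→d24:-→d25:-→d26:-→d27:-→d28:H2 -> H2
  add 39.39.0.0/20 -> H2 at depth 20
  add 154.243.23.16/28 -> H0 at depth 28
  lookup 39.39.0.4: bits 00100111001001110000 walk d0:H1→d1:-→d2:-→d3:-→d4:-→d5:-→d6:-→d7:-→d8:-→d9:-→d10:-→d11:-→d12:-→d13:-→d14:-→d15:-→d16:-→d17:-→d18:-→d19:-→d20:H2 -> H2

== LOOKUPS ==
["H2","H2","H0","H2","H2","H2","H2"]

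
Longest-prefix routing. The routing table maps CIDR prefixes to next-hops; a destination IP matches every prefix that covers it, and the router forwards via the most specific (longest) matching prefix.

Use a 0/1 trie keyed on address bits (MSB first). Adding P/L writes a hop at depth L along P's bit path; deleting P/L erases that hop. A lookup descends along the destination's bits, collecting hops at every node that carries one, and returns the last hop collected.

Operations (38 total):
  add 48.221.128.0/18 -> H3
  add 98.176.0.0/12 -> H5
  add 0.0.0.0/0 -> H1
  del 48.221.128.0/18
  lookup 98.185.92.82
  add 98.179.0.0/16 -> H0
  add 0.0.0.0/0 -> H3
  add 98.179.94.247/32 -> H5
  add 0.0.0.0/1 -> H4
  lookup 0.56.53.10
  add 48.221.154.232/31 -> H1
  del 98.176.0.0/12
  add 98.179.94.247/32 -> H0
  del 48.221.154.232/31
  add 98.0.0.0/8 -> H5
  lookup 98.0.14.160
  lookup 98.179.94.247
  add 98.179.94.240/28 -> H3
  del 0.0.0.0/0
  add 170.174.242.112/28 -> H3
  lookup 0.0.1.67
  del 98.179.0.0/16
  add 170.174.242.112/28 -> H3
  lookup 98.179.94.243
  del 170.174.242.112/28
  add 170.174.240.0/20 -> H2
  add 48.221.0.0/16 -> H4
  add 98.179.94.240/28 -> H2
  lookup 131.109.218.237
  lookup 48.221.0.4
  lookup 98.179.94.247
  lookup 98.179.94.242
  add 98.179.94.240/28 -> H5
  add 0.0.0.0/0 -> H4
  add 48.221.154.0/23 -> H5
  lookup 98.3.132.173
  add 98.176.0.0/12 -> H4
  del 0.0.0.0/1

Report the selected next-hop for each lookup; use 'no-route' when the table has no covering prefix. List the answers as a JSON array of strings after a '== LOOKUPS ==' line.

Apply in order:
  + 48.221.128.0/18 (H3) depth=18
  + 98.176.0.0/12 (H5) depth=12
  + 0.0.0.0/0 (H1) depth=0
  del 48.221.128.0/18 (clear depth 18)
  ? 98.185.92.82  path d0:H1→d1:-→d2:-→d3:-→d4:-→d5:-→d6:-→d7:-→d8:-→d9:-→d10:-→d11:-→d12:H5  best=H5
  + 98.179.0.0/16 (H0) depth=16
  + 0.0.0.0/0 (H3) depth=0
  + 98.179.94.247/32 (H5) depth=32
  + 0.0.0.0/1 (H4) depth=1
  ? 0.56.53.10  path d0:H3→d1:H4→d2:-  best=H4
  + 48.221.154.232/31 (H1) depth=31
  del 98.176.0.0/12 (clear depth 12)
  + 98.179.94.247/32 (H0) depth=32
  del 48.221.154.232/31 (clear depth 31)
  + 98.0.0.0/8 (H5) depth=8
  ? 98.0.14.160  path d0:H3→d1:H4→d2:-→d3:-→d4:-→d5:-→d6:-→d7:-→d8:H5  best=H5
  ? 98.179.94.247  path d0:H3→d1:H4→d2:-→d3:-→d4:-→d5:-→d6:-→d7:-→d8:H5→d9:-→d10:-→d11:-→d12:-→d13:-→d14:-→d15:-→d16:H0→d17:-→d18:-→d19:-→d20:-→d21:-→d22:-→d23:-→d24:-→d25:-→d26:-→d27:-→d28:-→d29:-→d30:-→d31:-→d32:H0  best=H0
  + 98.179.94.240/28 (H3) depth=28
  del 0.0.0.0/0 (clear depth 0)
  + 170.174.242.112/28 (H3) depth=28
  ? 0.0.1.67  path d0:-→d1:H4→d2:-  best=H4
  del 98.179.0.0/16 (clear depth 16)
  + 170.174.242.112/28 (H3) depth=28
  ? 98.179.94.243  path d0:-→d1:H4→d2:-→d3:-→d4:-→d5:-→d6:-→d7:-→d8:H5→d9:-→d10:-→d11:-→d12:-→d13:-→d14:-→d15:-→d16:-→d17:-→d18:-→d19:-→d20:-→d21:-→d22:-→d23:-→d24:-→d25:-→d26:-→d27:-→d28:H3→d29:-  best=H3
  del 170.174.242.112/28 (clear depth 28)
  + 170.174.240.0/20 (H2) depth=20
  + 48.221.0.0/16 (H4) depth=16
  + 98.179.94.240/28 (H2) depth=28
  ? 131.109.218.237  path d0:-→d1:-→d2:-  best=no-route
  ? 48.221.0.4  path d0:-→d1:H4→d2:-→d3:-→d4:-→d5:-→d6:-→d7:-→d8:-→d9:-→d10:-→d11:-→d12:-→d13:-→d14:-→d15:-→d16:H4  best=H4
  ? 98.179.94.247  path d0:-→d1:H4→d2:-→d3:-→d4:-→d5:-→d6:-→d7:-→d8:H5→d9:-→d10:-→d11:-→d12:-→d13:-→d14:-→d15:-→d16:-→d17:-→d18:-→d19:-→d20:-→d21:-→d22:-→d23:-→d24:-→d25:-→d26:-→d27:-→d28:H2→d29:-→d30:-→d31:-→d32:H0  best=H0
  ? 98.179.94.242  path d0:-→d1:H4→d2:-→d3:-→d4:-→d5:-→d6:-→d7:-→d8:H5→d9:-→d10:-→d11:-→d12:-→d13:-→d14:-→d15:-→d16:-→d17:-→d18:-→d19:-→d20:-→d21:-→d22:-→d23:-→d24:-→d25:-→d26:-→d27:-→d28:H2→d29:-  best=H2
  + 98.179.94.240/28 (H5) depth=28
  + 0.0.0.0/0 (H4) depth=0
  + 48.221.154.0/23 (H5) depth=23
  ? 98.3.132.173  path d0:H4→d1:H4→d2:-→d3:-→d4:-→d5:-→d6:-→d7:-→d8:H5  best=H5
  + 98.176.0.0/12 (H4) depth=12
  del 0.0.0.0/1 (clear depth 1)

== LOOKUPS ==
["H5","H4","H5","H0","H4","H3","no-route","H4","H0","H2","H5"]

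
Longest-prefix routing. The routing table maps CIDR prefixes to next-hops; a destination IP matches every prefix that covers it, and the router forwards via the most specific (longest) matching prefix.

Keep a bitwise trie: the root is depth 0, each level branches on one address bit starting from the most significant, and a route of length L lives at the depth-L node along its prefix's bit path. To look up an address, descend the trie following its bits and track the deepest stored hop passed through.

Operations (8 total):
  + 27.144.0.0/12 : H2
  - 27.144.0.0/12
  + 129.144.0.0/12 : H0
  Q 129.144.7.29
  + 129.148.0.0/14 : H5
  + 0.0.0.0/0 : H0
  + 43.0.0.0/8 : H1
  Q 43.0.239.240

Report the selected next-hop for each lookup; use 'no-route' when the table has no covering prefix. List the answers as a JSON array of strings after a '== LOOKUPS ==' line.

Apply in order:
  + 27.144.0.0/12 (H2) depth=12
  - 27.144.0.0/12 clear@12
  + 129.144.0.0/12 (H0) depth=12
  ? 129.144.7.29  path d0:-→d1:-→d2:-→d3:-→d4:-→d5:-→d6:-→d7:-→d8:-→d9:-→d10:-→d11:-→d12:H0  best=H0
  + 129.148.0.0/14 (H5) depth=14
  + 0.0.0.0/0 (H0) depth=0
  + 43.0.0.0/8 (H1) depth=8
  ? 43.0.239.240  path d0:H0→d1:-→d2:-→d3:-→d4:-→d5:-→d6:-→d7:-→d8:H1  best=H1

== LOOKUPS ==
["H0","H1"]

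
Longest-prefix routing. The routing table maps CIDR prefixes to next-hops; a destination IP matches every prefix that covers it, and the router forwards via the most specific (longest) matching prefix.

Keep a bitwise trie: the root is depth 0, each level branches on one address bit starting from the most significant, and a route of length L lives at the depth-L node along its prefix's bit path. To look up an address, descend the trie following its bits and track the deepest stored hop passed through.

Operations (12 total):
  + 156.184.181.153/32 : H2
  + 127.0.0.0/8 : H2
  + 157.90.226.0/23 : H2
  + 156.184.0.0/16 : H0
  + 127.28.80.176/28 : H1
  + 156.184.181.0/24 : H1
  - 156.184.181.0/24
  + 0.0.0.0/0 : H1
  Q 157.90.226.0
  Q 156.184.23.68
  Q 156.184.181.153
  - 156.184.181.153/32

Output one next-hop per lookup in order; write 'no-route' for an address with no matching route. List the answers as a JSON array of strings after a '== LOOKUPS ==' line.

Apply in order:
  + 156.184.181.153/32 (H2) depth=32
  + 127.0.0.0/8 (H2) depth=8
  + 157.90.226.0/23 (H2) depth=23
  + 156.184.0.0/16 (H0) depth=16
  + 127.28.80.176/28 (H1) depth=28
  + 156.184.181.0/24 (H1) depth=24
  - 156.184.181.0/24 clear@24
  + 0.0.0.0/0 (H1) depth=0
  Q 157.90.226.0: descend 10011101010110101110001 ; hops seen [H1,H2] ; pick H2
  Q 156.184.23.68: descend 1001110010111000 ; hops seen [H1,H0] ; pick H0
  Q 156.184.181.153: descend 10011100101110001011010110011001 ; hops seen [H1,H0,H2] ; pick H2
  - 156.184.181.153/32 clear@32

== LOOKUPS ==
["H2","H0","H2"]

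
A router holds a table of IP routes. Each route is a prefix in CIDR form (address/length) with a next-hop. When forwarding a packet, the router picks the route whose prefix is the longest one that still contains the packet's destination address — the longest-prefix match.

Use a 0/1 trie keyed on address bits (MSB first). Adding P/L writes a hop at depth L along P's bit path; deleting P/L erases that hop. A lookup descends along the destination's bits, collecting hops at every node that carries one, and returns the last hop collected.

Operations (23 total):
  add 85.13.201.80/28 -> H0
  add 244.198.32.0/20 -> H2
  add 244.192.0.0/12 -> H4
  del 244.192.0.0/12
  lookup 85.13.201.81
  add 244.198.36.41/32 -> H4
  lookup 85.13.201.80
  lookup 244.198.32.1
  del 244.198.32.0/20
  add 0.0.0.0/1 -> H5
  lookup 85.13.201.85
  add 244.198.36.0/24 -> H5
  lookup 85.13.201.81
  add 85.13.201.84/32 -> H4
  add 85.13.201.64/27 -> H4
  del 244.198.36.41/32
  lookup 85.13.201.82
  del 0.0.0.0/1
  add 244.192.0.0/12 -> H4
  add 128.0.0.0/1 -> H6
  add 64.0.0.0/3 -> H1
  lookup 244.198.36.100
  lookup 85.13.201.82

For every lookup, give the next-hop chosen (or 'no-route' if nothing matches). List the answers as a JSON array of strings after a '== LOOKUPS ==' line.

Trace:
  + 85.13.201.80/28 (H0) depth=28
  + 244.198.32.0/20 (H2) depth=20
  + 244.192.0.0/12 (H4) depth=12
  - 244.192.0.0/12 clear@12
  lookup 85.13.201.81: bits 0101010100001101110010010101 walk d0:-→d1:-→d2:-→d3:-→d4:-→d5:-→d6:-→d7:-→d8:-→d9:-→d10:-→d11:-→d12:-→d13:-→d14:-→d15:-→d16:-→d17:-→d18:-→d19:-→d20:-→d21:-→d22:-→d23:-→d24:-→d25:-→d26:-→d27:-→d28:H0 -> H0
  + 244.198.36.41/32 (H4) depth=32
  lookup 85.13.201.80: bits 0101010100001101110010010101 walk d0:-→d1:-→d2:-→d3:-→d4:-→d5:-→d6:-→d7:-→d8:-→d9:-→d10:-→d11:-→d12:-→d13:-→d14:-→d15:-→d16:-→d17:-→d18:-→d19:-→d20:-→d21:-→d22:-→d23:-→d24:-→d25:-→d26:-→d27:-→d28:H0 -> H0
  lookup 244.198.32.1: bits 111101001100011000100 walk d0:-→d1:-→d2:-→d3:-→d4:-→d5:-→d6:-→d7:-→d8:-→d9:-→d10:-→d11:-→d12:-→d13:-→d14:-→d15:-→d16:-→d17:-→d18:-→d19:-→d20:H2→d21:- -> H2
  - 244.198.32.0/20 clear@20
  + 0.0.0.0/1 (H5) depth=1
  lookup 85.13.201.85: bits 0101010100001101110010010101 walk d0:-→d1:H5→d2:-→d3:-→d4:-→d5:-→d6:-→d7:-→d8:-→d9:-→d10:-→d11:-→d12:-→d13:-→d14:-→d15:-→d16:-→d17:-→d18:-→d19:-→d20:-→d21:-→d22:-→d23:-→d24:-→d25:-→d26:-→d27:-→d28:H0 -> H0
  + 244.198.36.0/24 (H5) depth=24
  lookup 85.13.201.81: bits 0101010100001101110010010101 walk d0:-→d1:H5→d2:-→d3:-→d4:-→d5:-→d6:-→d7:-→d8:-→d9:-→d10:-→d11:-→d12:-→d13:-→d14:-→d15:-→d16:-→d17:-→d18:-→d19:-→d20:-→d21:-→d22:-→d23:-→d24:-→d25:-→d26:-→d27:-→d28:H0 -> H0
  + 85.13.201.84/32 (H4) depth=32
  + 85.13.201.64/27 (H4) depth=27
  - 244.198.36.41/32 clear@32
  lookup 85.13.201.82: bits 01010101000011011100100101010 walk d0:-→d1:H5→d2:-→d3:-→d4:-→d5:-→d6:-→d7:-→d8:-→d9:-→d10:-→d11:-→d12:-→d13:-→d14:-→d15:-→d16:-→d17:-→d18:-→d19:-→d20:-→d21:-→d22:-→d23:-→d24:-→d25:-→d26:-→d27:H4→d28:H0→d29:- -> H0
  - 0.0.0.0/1 clear@1
  + 244.192.0.0/12 (H4) depth=12
  + 128.0.0.0/1 (H6) depth=1
  + 64.0.0.0/3 (H1) depth=3
  lookup 244.198.36.100: bits 1111010011000110001001000 walk d0:-→d1:H6→d2:-→d3:-→d4:-→d5:-→d6:-→d7:-→d8:-→d9:-→d10:-→d11:-→d12:H4→d13:-→d14:-→d15:-→d16:-→d17:-→d18:-→d19:-→d20:-→d21:-→d22:-→d23:-→d24:H5→d25:- -> H5
  lookup 85.13.201.82: bits 01010101000011011100100101010 walk d0:-→d1:-→d2:-→d3:H1→d4:-→d5:-→d6:-→d7:-→d8:-→d9:-→d10:-→d11:-→d12:-→d13:-→d14:-→d15:-→d16:-→d17:-→d18:-→d19:-→d20:-→d21:-→d22:-→d23:-→d24:-→d25:-→d26:-→d27:H4→d28:H0→d29:- -> H0

== LOOKUPS ==
["H0","H0","H2","H0","H0","H0","H5","H0"]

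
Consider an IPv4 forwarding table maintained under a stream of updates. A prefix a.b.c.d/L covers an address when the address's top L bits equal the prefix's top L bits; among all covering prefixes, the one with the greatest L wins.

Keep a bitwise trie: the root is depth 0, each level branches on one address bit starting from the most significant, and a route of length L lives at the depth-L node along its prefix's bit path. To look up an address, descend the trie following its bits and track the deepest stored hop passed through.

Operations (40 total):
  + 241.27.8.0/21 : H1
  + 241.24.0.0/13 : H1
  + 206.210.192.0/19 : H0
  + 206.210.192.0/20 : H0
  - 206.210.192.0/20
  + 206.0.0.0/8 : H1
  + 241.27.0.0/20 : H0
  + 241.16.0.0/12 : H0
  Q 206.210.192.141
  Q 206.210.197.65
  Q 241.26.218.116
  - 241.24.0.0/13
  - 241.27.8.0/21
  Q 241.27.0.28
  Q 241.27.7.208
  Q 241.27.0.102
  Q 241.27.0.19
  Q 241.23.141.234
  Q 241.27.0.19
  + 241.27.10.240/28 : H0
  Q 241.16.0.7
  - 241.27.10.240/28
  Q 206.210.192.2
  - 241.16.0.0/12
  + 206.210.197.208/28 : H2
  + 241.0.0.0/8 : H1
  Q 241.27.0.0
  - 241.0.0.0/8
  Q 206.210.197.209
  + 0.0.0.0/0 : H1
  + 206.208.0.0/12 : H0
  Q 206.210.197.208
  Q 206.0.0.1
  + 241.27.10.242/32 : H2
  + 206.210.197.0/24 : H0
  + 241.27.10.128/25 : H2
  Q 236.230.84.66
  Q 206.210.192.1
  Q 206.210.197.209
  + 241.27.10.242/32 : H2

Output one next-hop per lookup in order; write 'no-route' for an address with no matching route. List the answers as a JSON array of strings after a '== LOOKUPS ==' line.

Process each operation:
  + 241.27.8.0/21 (H1) depth=21
  + 241.24.0.0/13 (H1) depth=13
  + 206.210.192.0/19 (H0) depth=19
  + 206.210.192.0/20 (H0) depth=20
  del 206.210.192.0/20 (clear depth 20)
  + 206.0.0.0/8 (H1) depth=8
  + 241.27.0.0/20 (H0) depth=20
  + 241.16.0.0/12 (H0) depth=12
  lookup 206.210.192.141: bits 11001110110100101100 walk d0:-→d1:-→d2:-→d3:-→d4:-→d5:-→d6:-→d7:-→d8:H1→d9:-→d10:-→d11:-→d12:-→d13:-→d14:-→d15:-→d16:-→d17:-→d18:-→d19:H0→d20:- -> H0
  lookup 206.210.197.65: bits 11001110110100101100 walk d0:-→d1:-→d2:-→d3:-→d4:-→d5:-→d6:-→d7:-→d8:H1→d9:-→d10:-→d11:-→d12:-→d13:-→d14:-→d15:-→d16:-→d17:-→d18:-→d19:H0→d20:- -> H0
  lookup 241.26.218.116: bits 111100010001101 walk d0:-→d1:-→d2:-→d3:-→d4:-→d5:-→d6:-→d7:-→d8:-→d9:-→d10:-→d11:-→d12:H0→d13:H1→d14:-→d15:- -> H1
  del 241.24.0.0/13 (clear depth 13)
  del 241.27.8.0/21 (clear depth 21)
  lookup 241.27.0.28: bits 11110001000110110000 walk d0:-→d1:-→d2:-→d3:-→d4:-→d5:-→d6:-→d7:-→d8:-→d9:-→d10:-→d11:-→d12:H0→d13:-→d14:-→d15:-→d16:-→d17:-→d18:-→d19:-→d20:H0 -> H0
  lookup 241.27.7.208: bits 11110001000110110000 walk d0:-→d1:-→d2:-→d3:-→d4:-→d5:-→d6:-→d7:-→d8:-→d9:-→d10:-→d11:-→d12:H0→d13:-→d14:-→d15:-→d16:-→d17:-→d18:-→d19:-→d20:H0 -> H0
  lookup 241.27.0.102: bits 11110001000110110000 walk d0:-→d1:-→d2:-→d3:-→d4:-→d5:-→d6:-→d7:-→d8:-→d9:-→d10:-→d11:-→d12:H0→d13:-→d14:-→d15:-→d16:-→d17:-→d18:-→d19:-→d20:H0 -> H0
  lookup 241.27.0.19: bits 11110001000110110000 walk d0:-→d1:-→d2:-→d3:-→d4:-→d5:-→d6:-→d7:-→d8:-→d9:-→d10:-→d11:-→d12:H0→d13:-→d14:-→d15:-→d16:-→d17:-→d18:-→d19:-→d20:H0 -> H0
  lookup 241.23.141.234: bits 111100010001 walk d0:-→d1:-→d2:-→d3:-→d4:-→d5:-→d6:-→d7:-→d8:-→d9:-→d10:-→d11:-→d12:H0 -> H0
  lookup 241.27.0.19: bits 11110001000110110000 walk d0:-→d1:-→d2:-→d3:-→d4:-→d5:-→d6:-→d7:-→d8:-→d9:-→d10:-→d11:-→d12:H0→d13:-→d14:-→d15:-→d16:-→d17:-→d18:-→d19:-→d20:H0 -> H0
  + 241.27.10.240/28 (H0) depth=28
  lookup 241.16.0.7: bits 111100010001 walk d0:-→d1:-→d2:-→d3:-→d4:-→d5:-→d6:-→d7:-→d8:-→d9:-→d10:-→d11:-→d12:H0 -> H0
  del 241.27.10.240/28 (clear depth 28)
  lookup 206.210.192.2: bits 11001110110100101100 walk d0:-→d1:-→d2:-→d3:-→d4:-→d5:-→d6:-→d7:-→d8:H1→d9:-→d10:-→d11:-→d12:-→d13:-→d14:-→d15:-→d16:-→d17:-→d18:-→d19:H0→d20:- -> H0
  del 241.16.0.0/12 (clear depth 12)
  + 206.210.197.208/28 (H2) depth=28
  + 241.0.0.0/8 (H1) depth=8
  lookup 241.27.0.0: bits 11110001000110110000 walk d0:-→d1:-→d2:-→d3:-→d4:-→d5:-→d6:-→d7:-→d8:H1→d9:-→d10:-→d11:-→d12:-→d13:-→d14:-→d15:-→d16:-→d17:-→d18:-→d19:-→d20:H0 -> H0
  del 241.0.0.0/8 (clear depth 8)
  lookup 206.210.197.209: bits 1100111011010010110001011101 walk d0:-→d1:-→d2:-→d3:-→d4:-→d5:-→d6:-→d7:-→d8:H1→d9:-→d10:-→d11:-→d12:-→d13:-→d14:-→d15:-→d16:-→d17:-→d18:-→d19:H0→d20:-→d21:-→d22:-→d23:-→d24:-→d25:-→d26:-→d27:-→d28:H2 -> H2
  + 0.0.0.0/0 (H1) depth=0
  + 206.208.0.0/12 (H0) depth=12
  lookup 206.210.197.208: bits 1100111011010010110001011101 walk d0:H1→d1:-→d2:-→d3:-→d4:-→d5:-→d6:-→d7:-→d8:H1→d9:-→d10:-→d11:-→d12:H0→d13:-→d14:-→d15:-→d16:-→d17:-→d18:-→d19:H0→d20:-→d21:-→d22:-→d23:-→d24:-→d25:-→d26:-→d27:-→d28:H2 -> H2
  lookup 206.0.0.1: bits 11001110 walk d0:H1→d1:-→d2:-→d3:-→d4:-→d5:-→d6:-→d7:-→d8:H1 -> H1
  + 241.27.10.242/32 (H2) depth=32
  + 206.210.197.0/24 (H0) depth=24
  + 241.27.10.128/25 (H2) depth=25
  lookup 236.230.84.66: bits 111 walk d0:H1→d1:-→d2:-→d3:- -> H1
  lookup 206.210.192.1: bits 110011101101001011000 walk d0:H1→d1:-→d2:-→d3:-→d4:-→d5:-→d6:-→d7:-→d8:H1→d9:-→d10:-→d11:-→d12:H0→d13:-→d14:-→d15:-→d16:-→d17:-→d18:-→d19:H0→d20:-→d21:- -> H0
  lookup 206.210.197.209: bits 1100111011010010110001011101 walk d0:H1→d1:-→d2:-→d3:-→d4:-→d5:-→d6:-→d7:-→d8:H1→d9:-→d10:-→d11:-→d12:H0→d13:-→d14:-→d15:-→d16:-→d17:-→d18:-→d19:H0→d20:-→d21:-→d22:-→d23:-→d24:H0→d25:-→d26:-→d27:-→d28:H2 -> H2
  + 241.27.10.242/32 (H2) depth=32

== LOOKUPS ==
["H0","H0","H1","H0","H0","H0","H0","H0","H0","H0","H0","H0","H2","H2","H1","H1","H0","H2"]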